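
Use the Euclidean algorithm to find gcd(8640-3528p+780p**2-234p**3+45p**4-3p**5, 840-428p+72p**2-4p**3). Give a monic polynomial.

30-11p+p**2

Apply the Euclidean algorithm:
  -3p**5+45p**4-234p**3+780p**2-3528p+8640 = ((3/4)p**2+(9/4)p+75/4)(-4p**3+72p**2-428p+840) + (-237p**2+2607p-7110)
  -4p**3+72p**2-428p+840 = ((4/237)p-28/237)(-237p**2+2607p-7110) + (0)
Last nonzero remainder: -237p**2+2607p-7110. Dividing through by -237 gives the monic gcd p**2-11p+30.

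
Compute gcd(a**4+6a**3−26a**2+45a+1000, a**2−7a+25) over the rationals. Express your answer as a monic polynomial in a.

Euclidean algorithm in ℚ[a]:
  a**4+6a**3−26a**2+45a+1000 = (a**2+13a+40)(a**2−7a+25) + (0)
The last nonzero remainder a**2−7a+25 is already monic.

a**2−7a+25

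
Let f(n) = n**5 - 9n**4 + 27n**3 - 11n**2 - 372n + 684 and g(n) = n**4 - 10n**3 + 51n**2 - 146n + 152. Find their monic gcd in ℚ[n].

n**3 - 6n**2 + 27n - 38

By polynomial division,
  n**5 - 9n**4 + 27n**3 - 11n**2 - 372n + 684 = (n + 1)(n**4 - 10n**3 + 51n**2 - 146n + 152) + (-14n**3 + 84n**2 - 378n + 532)
  n**4 - 10n**3 + 51n**2 - 146n + 152 = (-(1/14)n + 2/7)(-14n**3 + 84n**2 - 378n + 532) + (0)
Last nonzero remainder: -14n**3 + 84n**2 - 378n + 532. Dividing through by -14 gives the monic gcd n**3 - 6n**2 + 27n - 38.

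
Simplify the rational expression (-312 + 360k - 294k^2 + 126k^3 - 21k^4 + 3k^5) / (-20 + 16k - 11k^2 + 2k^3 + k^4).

(78 - 12k + 3k^2)/(5 + k)

Euclidean algorithm in ℚ[k]:
  3k^5 - 21k^4 + 126k^3 - 294k^2 + 360k - 312 = (3k - 27)(k^4 + 2k^3 - 11k^2 + 16k - 20) + (213k^3 - 639k^2 + 852k - 852)
  k^4 + 2k^3 - 11k^2 + 16k - 20 = ((1/213)k + 5/213)(213k^3 - 639k^2 + 852k - 852) + (0)
Last nonzero remainder: 213k^3 - 639k^2 + 852k - 852. Dividing through by 213 gives the monic gcd k^3 - 3k^2 + 4k - 4.
Cancel k^3 - 3k^2 + 4k - 4 from numerator and denominator to get the reduced form.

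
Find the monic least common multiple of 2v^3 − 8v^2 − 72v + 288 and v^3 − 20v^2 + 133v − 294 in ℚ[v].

Apply the Euclidean algorithm:
  2v^3 − 8v^2 − 72v + 288 = (2)(v^3 − 20v^2 + 133v − 294) + (32v^2 − 338v + 876)
  v^3 − 20v^2 + 133v − 294 = ((1/32)v − 151/512)(32v^2 − 338v + 876) + ((1521/256)v − 4563/128)
  32v^2 − 338v + 876 = ((8192/1521)v − 37376/1521)((1521/256)v − 4563/128) + (0)
Last nonzero remainder: (1521/256)v − 4563/128. Dividing through by 1521/256 gives the monic gcd v − 6.
Then lcm(f, g) = f·g / gcd(f, g); expanding and making the result monic gives the answer.

v^5 − 18v^4 + 69v^3 + 452v^2 − 3780v + 7056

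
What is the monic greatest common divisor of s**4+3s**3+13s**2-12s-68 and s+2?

s+2

By polynomial division,
  s**4+3s**3+13s**2-12s-68 = (s**3+s**2+11s-34)(s+2) + (0)
The last nonzero remainder s+2 is already monic.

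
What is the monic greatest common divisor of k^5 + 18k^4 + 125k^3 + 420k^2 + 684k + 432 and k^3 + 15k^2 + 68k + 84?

Euclidean algorithm in ℚ[k]:
  k^5 + 18k^4 + 125k^3 + 420k^2 + 684k + 432 = (k^2 + 3k + 12)(k^3 + 15k^2 + 68k + 84) + (-48k^2 - 384k - 576)
  k^3 + 15k^2 + 68k + 84 = (-(1/48)k - 7/48)(-48k^2 - 384k - 576) + (0)
Last nonzero remainder: -48k^2 - 384k - 576. Dividing through by -48 gives the monic gcd k^2 + 8k + 12.

k^2 + 8k + 12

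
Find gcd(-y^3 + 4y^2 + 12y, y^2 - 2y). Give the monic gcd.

y

Euclidean algorithm in ℚ[y]:
  -y^3 + 4y^2 + 12y = (-y + 2)(y^2 - 2y) + (16y)
  y^2 - 2y = ((1/16)y - 1/8)(16y) + (0)
Last nonzero remainder: 16y. Dividing through by 16 gives the monic gcd y.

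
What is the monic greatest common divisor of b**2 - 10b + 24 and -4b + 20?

Euclidean algorithm in ℚ[b]:
  b**2 - 10b + 24 = (-(1/4)b + 5/4)(-4b + 20) + (-1)
  -4b + 20 = (4b - 20)(-1) + (0)
The last nonzero remainder is the constant -1, so the polynomials are coprime and gcd = 1.

1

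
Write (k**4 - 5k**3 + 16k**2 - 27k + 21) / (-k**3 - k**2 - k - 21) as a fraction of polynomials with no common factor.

(-k**2 + 3k - 3)/(k + 3)

Repeated division with remainder:
  k**4 - 5k**3 + 16k**2 - 27k + 21 = (-k + 6)(-k**3 - k**2 - k - 21) + (21k**2 - 42k + 147)
  -k**3 - k**2 - k - 21 = (-(1/21)k - 1/7)(21k**2 - 42k + 147) + (0)
Last nonzero remainder: 21k**2 - 42k + 147. Dividing through by 21 gives the monic gcd k**2 - 2k + 7.
Cancel k**2 - 2k + 7 from numerator and denominator to get the reduced form.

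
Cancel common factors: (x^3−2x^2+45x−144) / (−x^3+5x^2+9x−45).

(−x^2−x−48)/(x^2−2x−15)

By polynomial division,
  x^3−2x^2+45x−144 = (−1)(−x^3+5x^2+9x−45) + (3x^2+54x−189)
  −x^3+5x^2+9x−45 = (−(1/3)x+23/3)(3x^2+54x−189) + (−468x+1404)
  3x^2+54x−189 = (−(1/156)x−7/52)(−468x+1404) + (0)
Last nonzero remainder: −468x+1404. Dividing through by −468 gives the monic gcd x−3.
Cancel x−3 from numerator and denominator to get the reduced form.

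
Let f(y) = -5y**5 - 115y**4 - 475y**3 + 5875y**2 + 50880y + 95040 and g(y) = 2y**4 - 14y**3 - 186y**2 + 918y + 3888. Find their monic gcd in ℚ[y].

y**2 + 11y + 24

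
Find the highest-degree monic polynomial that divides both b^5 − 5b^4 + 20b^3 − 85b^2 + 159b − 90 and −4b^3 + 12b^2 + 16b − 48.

Euclidean algorithm in ℚ[b]:
  b^5 − 5b^4 + 20b^3 − 85b^2 + 159b − 90 = (−(1/4)b^2 + (1/2)b − 9/2)(−4b^3 + 12b^2 + 16b − 48) + (−51b^2 + 255b − 306)
  −4b^3 + 12b^2 + 16b − 48 = ((4/51)b + 8/51)(−51b^2 + 255b − 306) + (0)
Last nonzero remainder: −51b^2 + 255b − 306. Dividing through by −51 gives the monic gcd b^2 − 5b + 6.

b^2 − 5b + 6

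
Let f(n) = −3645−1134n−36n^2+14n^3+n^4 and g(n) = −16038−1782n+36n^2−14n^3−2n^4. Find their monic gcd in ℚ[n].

81+18n+n^2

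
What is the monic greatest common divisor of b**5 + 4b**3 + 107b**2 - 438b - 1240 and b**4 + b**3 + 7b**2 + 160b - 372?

b**2 - 3b + 31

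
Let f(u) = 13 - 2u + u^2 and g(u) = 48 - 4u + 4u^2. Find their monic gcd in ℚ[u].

1

Euclidean algorithm in ℚ[u]:
  u^2 - 2u + 13 = (1/4)(4u^2 - 4u + 48) + (-u + 1)
  4u^2 - 4u + 48 = (-4u)(-u + 1) + (48)
  -u + 1 = (-(1/48)u + 1/48)(48) + (0)
The last nonzero remainder is the constant 48, so the polynomials are coprime and gcd = 1.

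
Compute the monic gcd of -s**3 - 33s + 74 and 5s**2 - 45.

1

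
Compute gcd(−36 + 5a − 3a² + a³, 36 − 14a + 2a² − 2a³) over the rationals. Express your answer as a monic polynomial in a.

9 + a + a²

Repeated division with remainder:
  a³ − 3a² + 5a − 36 = (−1/2)(−2a³ + 2a² − 14a + 36) + (−2a² − 2a − 18)
  −2a³ + 2a² − 14a + 36 = (a − 2)(−2a² − 2a − 18) + (0)
Last nonzero remainder: −2a² − 2a − 18. Dividing through by −2 gives the monic gcd a² + a + 9.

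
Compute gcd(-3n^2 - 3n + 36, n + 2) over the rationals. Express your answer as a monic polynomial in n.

1

Repeated division with remainder:
  -3n^2 - 3n + 36 = (-3n + 3)(n + 2) + (30)
  n + 2 = ((1/30)n + 1/15)(30) + (0)
The last nonzero remainder is the constant 30, so the polynomials are coprime and gcd = 1.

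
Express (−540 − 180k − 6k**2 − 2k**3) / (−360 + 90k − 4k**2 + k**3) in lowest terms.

(−6 − 2k)/(−4 + k)

Apply the Euclidean algorithm:
  −2k**3 − 6k**2 − 180k − 540 = (−2)(k**3 − 4k**2 + 90k − 360) + (−14k**2 − 1260)
  k**3 − 4k**2 + 90k − 360 = (−(1/14)k + 2/7)(−14k**2 − 1260) + (0)
Last nonzero remainder: −14k**2 − 1260. Dividing through by −14 gives the monic gcd k**2 + 90.
Cancel k**2 + 90 from numerator and denominator to get the reduced form.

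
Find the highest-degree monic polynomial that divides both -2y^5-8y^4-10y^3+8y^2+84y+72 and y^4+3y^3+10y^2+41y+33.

y^2+4y+3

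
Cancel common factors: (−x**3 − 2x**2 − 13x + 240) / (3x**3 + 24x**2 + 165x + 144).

(−x + 5)/(3x + 3)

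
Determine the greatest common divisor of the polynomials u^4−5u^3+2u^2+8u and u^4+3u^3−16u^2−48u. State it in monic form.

u^2−4u

Euclidean algorithm in ℚ[u]:
  u^4−5u^3+2u^2+8u = (u^4+3u^3−16u^2−48u) + (−8u^3+18u^2+56u)
  u^4+3u^3−16u^2−48u = (−(1/8)u−21/32)(−8u^3+18u^2+56u) + ((45/16)u^2−(45/4)u)
  −8u^3+18u^2+56u = (−(128/45)u−224/45)((45/16)u^2−(45/4)u) + (0)
Last nonzero remainder: (45/16)u^2−(45/4)u. Dividing through by 45/16 gives the monic gcd u^2−4u.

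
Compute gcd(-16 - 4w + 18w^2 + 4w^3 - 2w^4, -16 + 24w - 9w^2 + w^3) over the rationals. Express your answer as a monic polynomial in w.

4 - 5w + w^2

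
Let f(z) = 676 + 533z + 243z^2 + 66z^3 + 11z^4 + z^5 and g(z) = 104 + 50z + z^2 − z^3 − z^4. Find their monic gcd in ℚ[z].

13 + 3z + z^2

By polynomial division,
  z^5 + 11z^4 + 66z^3 + 243z^2 + 533z + 676 = (−z − 10)(−z^4 − z^3 + z^2 + 50z + 104) + (57z^3 + 303z^2 + 1137z + 1716)
  −z^4 − z^3 + z^2 + 50z + 104 = (−(1/57)z + 82/1083)(57z^3 + 303z^2 + 1137z + 1716) + (−(720/361)z^2 − (2160/361)z − 9360/361)
  57z^3 + 303z^2 + 1137z + 1716 = (−(6859/240)z − 3971/60)(−(720/361)z^2 − (2160/361)z − 9360/361) + (0)
Last nonzero remainder: −(720/361)z^2 − (2160/361)z − 9360/361. Dividing through by −720/361 gives the monic gcd z^2 + 3z + 13.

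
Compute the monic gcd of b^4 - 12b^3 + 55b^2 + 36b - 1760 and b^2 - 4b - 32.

Euclidean algorithm in ℚ[b]:
  b^4 - 12b^3 + 55b^2 + 36b - 1760 = (b^2 - 8b + 55)(b^2 - 4b - 32) + (0)
The last nonzero remainder b^2 - 4b - 32 is already monic.

b^2 - 4b - 32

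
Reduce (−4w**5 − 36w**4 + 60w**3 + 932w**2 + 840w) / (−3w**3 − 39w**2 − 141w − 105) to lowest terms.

(4w**3 + 4w**2 − 120w)/(3w + 15)

Euclidean algorithm in ℚ[w]:
  −4w**5 − 36w**4 + 60w**3 + 932w**2 + 840w = ((4/3)w**2 − (16/3)w − 40/3)(−3w**3 − 39w**2 − 141w − 105) + (−200w**2 − 1600w − 1400)
  −3w**3 − 39w**2 − 141w − 105 = ((3/200)w + 3/40)(−200w**2 − 1600w − 1400) + (0)
Last nonzero remainder: −200w**2 − 1600w − 1400. Dividing through by −200 gives the monic gcd w**2 + 8w + 7.
Cancel w**2 + 8w + 7 from numerator and denominator to get the reduced form.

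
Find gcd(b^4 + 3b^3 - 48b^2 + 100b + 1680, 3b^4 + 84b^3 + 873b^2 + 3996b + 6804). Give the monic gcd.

Repeated division with remainder:
  b^4 + 3b^3 - 48b^2 + 100b + 1680 = (1/3)(3b^4 + 84b^3 + 873b^2 + 3996b + 6804) + (-25b^3 - 339b^2 - 1232b - 588)
  3b^4 + 84b^3 + 873b^2 + 3996b + 6804 = (-(3/25)b - 1083/625)(-25b^3 - 339b^2 - 1232b - 588) + ((86088/625)b^2 + (1119144/625)b + 3615696/625)
  -25b^3 - 339b^2 - 1232b - 588 = (-(15625/86088)b - 4375/43044)((86088/625)b^2 + (1119144/625)b + 3615696/625) + (0)
Last nonzero remainder: (86088/625)b^2 + (1119144/625)b + 3615696/625. Dividing through by 86088/625 gives the monic gcd b^2 + 13b + 42.

b^2 + 13b + 42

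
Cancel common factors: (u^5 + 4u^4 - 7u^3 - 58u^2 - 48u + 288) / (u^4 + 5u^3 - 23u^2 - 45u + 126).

Apply the Euclidean algorithm:
  u^5 + 4u^4 - 7u^3 - 58u^2 - 48u + 288 = (u - 1)(u^4 + 5u^3 - 23u^2 - 45u + 126) + (21u^3 - 36u^2 - 219u + 414)
  u^4 + 5u^3 - 23u^2 - 45u + 126 = ((1/21)u + 47/147)(21u^3 - 36u^2 - 219u + 414) + (-(52/49)u^2 + (260/49)u - 312/49)
  21u^3 - 36u^2 - 219u + 414 = (-(1029/52)u - 3381/52)(-(52/49)u^2 + (260/49)u - 312/49) + (0)
Last nonzero remainder: -(52/49)u^2 + (260/49)u - 312/49. Dividing through by -52/49 gives the monic gcd u^2 - 5u + 6.
Cancel u^2 - 5u + 6 from numerator and denominator to get the reduced form.

(u^3 + 9u^2 + 32u + 48)/(u^2 + 10u + 21)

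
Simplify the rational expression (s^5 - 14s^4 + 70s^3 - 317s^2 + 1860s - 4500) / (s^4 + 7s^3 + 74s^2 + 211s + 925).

Repeated division with remainder:
  s^5 - 14s^4 + 70s^3 - 317s^2 + 1860s - 4500 = (s - 21)(s^4 + 7s^3 + 74s^2 + 211s + 925) + (143s^3 + 1026s^2 + 5366s + 14925)
  s^4 + 7s^3 + 74s^2 + 211s + 925 = ((1/143)s - 25/20449)(143s^3 + 1026s^2 + 5366s + 14925) + ((771538/20449)s^2 + (2314614/20449)s + 19288450/20449)
  143s^3 + 1026s^2 + 5366s + 14925 = ((2924207/771538)s + 12208053/771538)((771538/20449)s^2 + (2314614/20449)s + 19288450/20449) + (0)
Last nonzero remainder: (771538/20449)s^2 + (2314614/20449)s + 19288450/20449. Dividing through by 771538/20449 gives the monic gcd s^2 + 3s + 25.
Cancel s^2 + 3s + 25 from numerator and denominator to get the reduced form.

(s^3 - 17s^2 + 96s - 180)/(s^2 + 4s + 37)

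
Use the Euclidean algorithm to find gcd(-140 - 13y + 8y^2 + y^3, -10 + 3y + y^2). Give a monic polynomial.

Apply the Euclidean algorithm:
  y^3 + 8y^2 - 13y - 140 = (y + 5)(y^2 + 3y - 10) + (-18y - 90)
  y^2 + 3y - 10 = (-(1/18)y + 1/9)(-18y - 90) + (0)
Last nonzero remainder: -18y - 90. Dividing through by -18 gives the monic gcd y + 5.

5 + y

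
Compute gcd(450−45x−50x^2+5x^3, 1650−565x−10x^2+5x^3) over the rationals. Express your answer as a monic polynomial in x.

30−13x+x^2

Repeated division with remainder:
  5x^3−50x^2−45x+450 = (5x^3−10x^2−565x+1650) + (−40x^2+520x−1200)
  5x^3−10x^2−565x+1650 = (−(1/8)x−11/8)(−40x^2+520x−1200) + (0)
Last nonzero remainder: −40x^2+520x−1200. Dividing through by −40 gives the monic gcd x^2−13x+30.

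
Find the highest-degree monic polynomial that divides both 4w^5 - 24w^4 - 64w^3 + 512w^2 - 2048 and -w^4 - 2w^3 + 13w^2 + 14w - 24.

w^2 + 6w + 8

Repeated division with remainder:
  4w^5 - 24w^4 - 64w^3 + 512w^2 - 2048 = (-4w + 32)(-w^4 - 2w^3 + 13w^2 + 14w - 24) + (52w^3 + 152w^2 - 544w - 1280)
  -w^4 - 2w^3 + 13w^2 + 14w - 24 = (-(1/52)w + 3/169)(52w^3 + 152w^2 - 544w - 1280) + (-(27/169)w^2 - (162/169)w - 216/169)
  52w^3 + 152w^2 - 544w - 1280 = (-(8788/27)w + 27040/27)(-(27/169)w^2 - (162/169)w - 216/169) + (0)
Last nonzero remainder: -(27/169)w^2 - (162/169)w - 216/169. Dividing through by -27/169 gives the monic gcd w^2 + 6w + 8.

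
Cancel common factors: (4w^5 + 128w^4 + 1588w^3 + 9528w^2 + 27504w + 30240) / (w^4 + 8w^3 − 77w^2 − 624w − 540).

Apply the Euclidean algorithm:
  4w^5 + 128w^4 + 1588w^3 + 9528w^2 + 27504w + 30240 = (4w + 96)(w^4 + 8w^3 − 77w^2 − 624w − 540) + (1128w^3 + 19416w^2 + 89568w + 82080)
  w^4 + 8w^3 − 77w^2 − 624w − 540 = ((1/1128)w − 433/53016)(1128w^3 + 19416w^2 + 89568w + 82080) + ((4800/2209)w^2 + (76800/2209)w + 288000/2209)
  1128w^3 + 19416w^2 + 89568w + 82080 = ((103823/200)w + 125913/200)((4800/2209)w^2 + (76800/2209)w + 288000/2209) + (0)
Last nonzero remainder: (4800/2209)w^2 + (76800/2209)w + 288000/2209. Dividing through by 4800/2209 gives the monic gcd w^2 + 16w + 60.
Cancel w^2 + 16w + 60 from numerator and denominator to get the reduced form.

(4w^3 + 64w^2 + 324w + 504)/(w^2 − 8w − 9)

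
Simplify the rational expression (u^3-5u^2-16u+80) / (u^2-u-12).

Repeated division with remainder:
  u^3-5u^2-16u+80 = (u-4)(u^2-u-12) + (-8u+32)
  u^2-u-12 = (-(1/8)u-3/8)(-8u+32) + (0)
Last nonzero remainder: -8u+32. Dividing through by -8 gives the monic gcd u-4.
Cancel u-4 from numerator and denominator to get the reduced form.

(u^2-u-20)/(u+3)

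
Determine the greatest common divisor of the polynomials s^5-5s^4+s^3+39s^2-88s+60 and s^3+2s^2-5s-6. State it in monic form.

s^2+s-6

By polynomial division,
  s^5-5s^4+s^3+39s^2-88s+60 = (s^2-7s+20)(s^3+2s^2-5s-6) + (-30s^2-30s+180)
  s^3+2s^2-5s-6 = (-(1/30)s-1/30)(-30s^2-30s+180) + (0)
Last nonzero remainder: -30s^2-30s+180. Dividing through by -30 gives the monic gcd s^2+s-6.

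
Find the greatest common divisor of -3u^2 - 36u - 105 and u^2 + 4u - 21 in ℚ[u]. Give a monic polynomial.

Repeated division with remainder:
  -3u^2 - 36u - 105 = (-3)(u^2 + 4u - 21) + (-24u - 168)
  u^2 + 4u - 21 = (-(1/24)u + 1/8)(-24u - 168) + (0)
Last nonzero remainder: -24u - 168. Dividing through by -24 gives the monic gcd u + 7.

u + 7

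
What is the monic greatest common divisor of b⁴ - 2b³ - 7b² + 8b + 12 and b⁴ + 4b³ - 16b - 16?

Repeated division with remainder:
  b⁴ - 2b³ - 7b² + 8b + 12 = (b⁴ + 4b³ - 16b - 16) + (-6b³ - 7b² + 24b + 28)
  b⁴ + 4b³ - 16b - 16 = (-(1/6)b - 17/36)(-6b³ - 7b² + 24b + 28) + ((25/36)b² - 25/9)
  -6b³ - 7b² + 24b + 28 = (-(216/25)b - 252/25)((25/36)b² - 25/9) + (0)
Last nonzero remainder: (25/36)b² - 25/9. Dividing through by 25/36 gives the monic gcd b² - 4.

b² - 4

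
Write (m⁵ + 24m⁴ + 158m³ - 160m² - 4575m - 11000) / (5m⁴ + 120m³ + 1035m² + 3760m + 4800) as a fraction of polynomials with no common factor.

(m³ + 11m² - 25m - 275)/(5m² + 55m + 120)

Apply the Euclidean algorithm:
  m⁵ + 24m⁴ + 158m³ - 160m² - 4575m - 11000 = ((1/5)m)(5m⁴ + 120m³ + 1035m² + 3760m + 4800) + (-49m³ - 912m² - 5535m - 11000)
  5m⁴ + 120m³ + 1035m² + 3760m + 4800 = (-(5/49)m - 1320/2401)(-49m³ - 912m² - 5535m - 11000) + (-(74880/2401)m² - (973440/2401)m - 2995200/2401)
  -49m³ - 912m² - 5535m - 11000 = ((117649/74880)m + 132055/14976)(-(74880/2401)m² - (973440/2401)m - 2995200/2401) + (0)
Last nonzero remainder: -(74880/2401)m² - (973440/2401)m - 2995200/2401. Dividing through by -74880/2401 gives the monic gcd m² + 13m + 40.
Cancel m² + 13m + 40 from numerator and denominator to get the reduced form.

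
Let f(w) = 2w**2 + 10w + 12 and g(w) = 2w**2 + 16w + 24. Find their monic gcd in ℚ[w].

w + 2

By polynomial division,
  2w**2 + 10w + 12 = (2w**2 + 16w + 24) + (-6w - 12)
  2w**2 + 16w + 24 = (-(1/3)w - 2)(-6w - 12) + (0)
Last nonzero remainder: -6w - 12. Dividing through by -6 gives the monic gcd w + 2.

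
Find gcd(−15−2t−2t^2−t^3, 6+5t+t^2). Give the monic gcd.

By polynomial division,
  −t^3−2t^2−2t−15 = (−t+3)(t^2+5t+6) + (−11t−33)
  t^2+5t+6 = (−(1/11)t−2/11)(−11t−33) + (0)
Last nonzero remainder: −11t−33. Dividing through by −11 gives the monic gcd t+3.

3+t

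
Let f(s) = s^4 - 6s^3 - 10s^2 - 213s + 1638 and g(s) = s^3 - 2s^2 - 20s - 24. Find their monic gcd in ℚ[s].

By polynomial division,
  s^4 - 6s^3 - 10s^2 - 213s + 1638 = (s - 4)(s^3 - 2s^2 - 20s - 24) + (2s^2 - 269s + 1542)
  s^3 - 2s^2 - 20s - 24 = ((1/2)s + 265/4)(2s^2 - 269s + 1542) + ((68121/4)s - 204363/2)
  2s^2 - 269s + 1542 = ((8/68121)s - 1028/68121)((68121/4)s - 204363/2) + (0)
Last nonzero remainder: (68121/4)s - 204363/2. Dividing through by 68121/4 gives the monic gcd s - 6.

s - 6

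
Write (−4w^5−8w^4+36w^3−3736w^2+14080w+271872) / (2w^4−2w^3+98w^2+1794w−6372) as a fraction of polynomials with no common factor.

(−2w^2+128)/(w−3)

Repeated division with remainder:
  −4w^5−8w^4+36w^3−3736w^2+14080w+271872 = (−2w−6)(2w^4−2w^3+98w^2+1794w−6372) + (220w^3+440w^2+12100w+233640)
  2w^4−2w^3+98w^2+1794w−6372 = ((1/110)w−3/110)(220w^3+440w^2+12100w+233640) + (0)
Last nonzero remainder: 220w^3+440w^2+12100w+233640. Dividing through by 220 gives the monic gcd w^3+2w^2+55w+1062.
Cancel w^3+2w^2+55w+1062 from numerator and denominator to get the reduced form.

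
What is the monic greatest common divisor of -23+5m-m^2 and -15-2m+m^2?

Repeated division with remainder:
  -m^2+5m-23 = (-1)(m^2-2m-15) + (3m-38)
  m^2-2m-15 = ((1/3)m+32/9)(3m-38) + (1081/9)
  3m-38 = ((27/1081)m-342/1081)(1081/9) + (0)
The last nonzero remainder is the constant 1081/9, so the polynomials are coprime and gcd = 1.

1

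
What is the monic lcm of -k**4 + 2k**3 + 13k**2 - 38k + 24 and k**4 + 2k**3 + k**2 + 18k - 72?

Repeated division with remainder:
  -k**4 + 2k**3 + 13k**2 - 38k + 24 = (-1)(k**4 + 2k**3 + k**2 + 18k - 72) + (4k**3 + 14k**2 - 20k - 48)
  k**4 + 2k**3 + k**2 + 18k - 72 = ((1/4)k - 3/8)(4k**3 + 14k**2 - 20k - 48) + ((45/4)k**2 + (45/2)k - 90)
  4k**3 + 14k**2 - 20k - 48 = ((16/45)k + 8/15)((45/4)k**2 + (45/2)k - 90) + (0)
Last nonzero remainder: (45/4)k**2 + (45/2)k - 90. Dividing through by 45/4 gives the monic gcd k**2 + 2k - 8.
Then lcm(f, g) = f·g / gcd(f, g); expanding and making the result monic gives the answer.

k**6 - 2k**5 - 4k**4 + 20k**3 - 141k**2 + 342k - 216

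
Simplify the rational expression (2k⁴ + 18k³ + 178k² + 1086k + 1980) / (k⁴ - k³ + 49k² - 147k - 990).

(2k + 10)/(k - 5)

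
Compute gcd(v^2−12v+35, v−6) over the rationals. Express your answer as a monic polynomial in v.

1

Euclidean algorithm in ℚ[v]:
  v^2−12v+35 = (v−6)(v−6) + (−1)
  v−6 = (−v+6)(−1) + (0)
The last nonzero remainder is the constant −1, so the polynomials are coprime and gcd = 1.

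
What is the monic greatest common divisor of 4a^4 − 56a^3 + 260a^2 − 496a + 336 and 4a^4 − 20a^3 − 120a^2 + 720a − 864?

a^2 − 5a + 6

Repeated division with remainder:
  4a^4 − 56a^3 + 260a^2 − 496a + 336 = (4a^4 − 20a^3 − 120a^2 + 720a − 864) + (−36a^3 + 380a^2 − 1216a + 1200)
  4a^4 − 20a^3 − 120a^2 + 720a − 864 = (−(1/9)a − 50/81)(−36a^3 + 380a^2 − 1216a + 1200) + (−(1664/81)a^2 + (8320/81)a − 3328/27)
  −36a^3 + 380a^2 − 1216a + 1200 = ((729/416)a − 2025/208)(−(1664/81)a^2 + (8320/81)a − 3328/27) + (0)
Last nonzero remainder: −(1664/81)a^2 + (8320/81)a − 3328/27. Dividing through by −1664/81 gives the monic gcd a^2 − 5a + 6.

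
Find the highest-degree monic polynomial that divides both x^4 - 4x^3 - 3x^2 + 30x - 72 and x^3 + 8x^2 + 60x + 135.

x + 3

By polynomial division,
  x^4 - 4x^3 - 3x^2 + 30x - 72 = (x - 12)(x^3 + 8x^2 + 60x + 135) + (33x^2 + 615x + 1548)
  x^3 + 8x^2 + 60x + 135 = ((1/33)x - 39/121)(33x^2 + 615x + 1548) + ((25569/121)x + 76707/121)
  33x^2 + 615x + 1548 = ((1331/8523)x + 20812/8523)((25569/121)x + 76707/121) + (0)
Last nonzero remainder: (25569/121)x + 76707/121. Dividing through by 25569/121 gives the monic gcd x + 3.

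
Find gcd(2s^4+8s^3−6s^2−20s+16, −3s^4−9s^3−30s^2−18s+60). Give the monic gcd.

s^2+s−2

Apply the Euclidean algorithm:
  2s^4+8s^3−6s^2−20s+16 = (−2/3)(−3s^4−9s^3−30s^2−18s+60) + (2s^3−26s^2−32s+56)
  −3s^4−9s^3−30s^2−18s+60 = (−(3/2)s−24)(2s^3−26s^2−32s+56) + (−702s^2−702s+1404)
  2s^3−26s^2−32s+56 = (−(1/351)s+14/351)(−702s^2−702s+1404) + (0)
Last nonzero remainder: −702s^2−702s+1404. Dividing through by −702 gives the monic gcd s^2+s−2.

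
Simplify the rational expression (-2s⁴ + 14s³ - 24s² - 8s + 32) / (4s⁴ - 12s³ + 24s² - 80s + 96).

By polynomial division,
  -2s⁴ + 14s³ - 24s² - 8s + 32 = (-1/2)(4s⁴ - 12s³ + 24s² - 80s + 96) + (8s³ - 12s² - 48s + 80)
  4s⁴ - 12s³ + 24s² - 80s + 96 = ((1/2)s - 3/4)(8s³ - 12s² - 48s + 80) + (39s² - 156s + 156)
  8s³ - 12s² - 48s + 80 = ((8/39)s + 20/39)(39s² - 156s + 156) + (0)
Last nonzero remainder: 39s² - 156s + 156. Dividing through by 39 gives the monic gcd s² - 4s + 4.
Cancel s² - 4s + 4 from numerator and denominator to get the reduced form.

(-s² + 3s + 4)/(2s² + 2s + 12)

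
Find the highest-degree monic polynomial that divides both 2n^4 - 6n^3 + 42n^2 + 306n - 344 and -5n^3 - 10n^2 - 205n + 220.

n - 1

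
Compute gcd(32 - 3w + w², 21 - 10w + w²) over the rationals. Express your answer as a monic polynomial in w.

1

Apply the Euclidean algorithm:
  w² - 3w + 32 = (w² - 10w + 21) + (7w + 11)
  w² - 10w + 21 = ((1/7)w - 81/49)(7w + 11) + (1920/49)
  7w + 11 = ((343/1920)w + 539/1920)(1920/49) + (0)
The last nonzero remainder is the constant 1920/49, so the polynomials are coprime and gcd = 1.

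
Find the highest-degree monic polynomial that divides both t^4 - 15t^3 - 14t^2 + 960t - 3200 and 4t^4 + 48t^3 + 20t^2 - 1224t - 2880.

Apply the Euclidean algorithm:
  t^4 - 15t^3 - 14t^2 + 960t - 3200 = (1/4)(4t^4 + 48t^3 + 20t^2 - 1224t - 2880) + (-27t^3 - 19t^2 + 1266t - 2480)
  4t^4 + 48t^3 + 20t^2 - 1224t - 2880 = (-(4/27)t - 1220/729)(-27t^3 - 19t^2 + 1266t - 2480) + ((128128/729)t^2 + (128128/243)t - 5125120/729)
  -27t^3 - 19t^2 + 1266t - 2480 = (-(19683/128128)t + 22599/64064)((128128/729)t^2 + (128128/243)t - 5125120/729) + (0)
Last nonzero remainder: (128128/729)t^2 + (128128/243)t - 5125120/729. Dividing through by 128128/729 gives the monic gcd t^2 + 3t - 40.

t^2 + 3t - 40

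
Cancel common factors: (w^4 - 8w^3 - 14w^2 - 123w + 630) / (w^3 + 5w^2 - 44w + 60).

(w^3 - 5w^2 - 29w - 210)/(w^2 + 8w - 20)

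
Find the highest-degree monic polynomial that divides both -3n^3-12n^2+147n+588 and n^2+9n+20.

n+4

Apply the Euclidean algorithm:
  -3n^3-12n^2+147n+588 = (-3n+15)(n^2+9n+20) + (72n+288)
  n^2+9n+20 = ((1/72)n+5/72)(72n+288) + (0)
Last nonzero remainder: 72n+288. Dividing through by 72 gives the monic gcd n+4.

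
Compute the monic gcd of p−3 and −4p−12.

1

Repeated division with remainder:
  p−3 = (−1/4)(−4p−12) + (−6)
  −4p−12 = ((2/3)p+2)(−6) + (0)
The last nonzero remainder is the constant −6, so the polynomials are coprime and gcd = 1.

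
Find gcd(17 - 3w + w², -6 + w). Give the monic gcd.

1

Repeated division with remainder:
  w² - 3w + 17 = (w + 3)(w - 6) + (35)
  w - 6 = ((1/35)w - 6/35)(35) + (0)
The last nonzero remainder is the constant 35, so the polynomials are coprime and gcd = 1.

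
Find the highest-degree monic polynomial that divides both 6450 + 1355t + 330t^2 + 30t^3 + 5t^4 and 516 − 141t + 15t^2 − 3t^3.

Repeated division with remainder:
  5t^4 + 30t^3 + 330t^2 + 1355t + 6450 = (−(5/3)t − 55/3)(−3t^3 + 15t^2 − 141t + 516) + (370t^2 − 370t + 15910)
  −3t^3 + 15t^2 − 141t + 516 = (−(3/370)t + 6/185)(370t^2 − 370t + 15910) + (0)
Last nonzero remainder: 370t^2 − 370t + 15910. Dividing through by 370 gives the monic gcd t^2 − t + 43.

43 − t + t^2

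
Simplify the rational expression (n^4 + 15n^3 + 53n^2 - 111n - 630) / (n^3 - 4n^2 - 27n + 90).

(n^2 + 13n + 42)/(n - 6)

Euclidean algorithm in ℚ[n]:
  n^4 + 15n^3 + 53n^2 - 111n - 630 = (n + 19)(n^3 - 4n^2 - 27n + 90) + (156n^2 + 312n - 2340)
  n^3 - 4n^2 - 27n + 90 = ((1/156)n - 1/26)(156n^2 + 312n - 2340) + (0)
Last nonzero remainder: 156n^2 + 312n - 2340. Dividing through by 156 gives the monic gcd n^2 + 2n - 15.
Cancel n^2 + 2n - 15 from numerator and denominator to get the reduced form.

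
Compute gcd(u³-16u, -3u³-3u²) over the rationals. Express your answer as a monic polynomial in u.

u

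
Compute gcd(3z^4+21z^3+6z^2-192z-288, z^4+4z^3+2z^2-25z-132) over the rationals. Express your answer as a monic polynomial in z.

By polynomial division,
  3z^4+21z^3+6z^2-192z-288 = (3)(z^4+4z^3+2z^2-25z-132) + (9z^3-117z+108)
  z^4+4z^3+2z^2-25z-132 = ((1/9)z+4/9)(9z^3-117z+108) + (15z^2+15z-180)
  9z^3-117z+108 = ((3/5)z-3/5)(15z^2+15z-180) + (0)
Last nonzero remainder: 15z^2+15z-180. Dividing through by 15 gives the monic gcd z^2+z-12.

z^2+z-12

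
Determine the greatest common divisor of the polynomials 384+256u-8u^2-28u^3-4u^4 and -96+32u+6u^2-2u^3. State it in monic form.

-12+u+u^2

Repeated division with remainder:
  -4u^4-28u^3-8u^2+256u+384 = (2u+20)(-2u^3+6u^2+32u-96) + (-192u^2-192u+2304)
  -2u^3+6u^2+32u-96 = ((1/96)u-1/24)(-192u^2-192u+2304) + (0)
Last nonzero remainder: -192u^2-192u+2304. Dividing through by -192 gives the monic gcd u^2+u-12.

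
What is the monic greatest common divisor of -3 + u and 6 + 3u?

By polynomial division,
  u - 3 = (1/3)(3u + 6) + (-5)
  3u + 6 = (-(3/5)u - 6/5)(-5) + (0)
The last nonzero remainder is the constant -5, so the polynomials are coprime and gcd = 1.

1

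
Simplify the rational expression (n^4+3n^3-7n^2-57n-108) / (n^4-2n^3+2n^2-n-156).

(n^2+4n+9)/(n^2-n+13)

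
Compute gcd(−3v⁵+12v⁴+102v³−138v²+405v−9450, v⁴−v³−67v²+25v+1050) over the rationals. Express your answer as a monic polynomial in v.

v³−6v²−37v+210

Apply the Euclidean algorithm:
  −3v⁵+12v⁴+102v³−138v²+405v−9450 = (−3v+9)(v⁴−v³−67v²+25v+1050) + (−90v³+540v²+3330v−18900)
  v⁴−v³−67v²+25v+1050 = (−(1/90)v−1/18)(−90v³+540v²+3330v−18900) + (0)
Last nonzero remainder: −90v³+540v²+3330v−18900. Dividing through by −90 gives the monic gcd v³−6v²−37v+210.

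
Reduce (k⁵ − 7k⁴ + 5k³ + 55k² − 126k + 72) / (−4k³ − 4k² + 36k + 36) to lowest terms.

Repeated division with remainder:
  k⁵ − 7k⁴ + 5k³ + 55k² − 126k + 72 = (−(1/4)k² + 2k − 11/2)(−4k³ − 4k² + 36k + 36) + (−30k² + 270)
  −4k³ − 4k² + 36k + 36 = ((2/15)k + 2/15)(−30k² + 270) + (0)
Last nonzero remainder: −30k² + 270. Dividing through by −30 gives the monic gcd k² − 9.
Cancel k² − 9 from numerator and denominator to get the reduced form.

(−k³ + 7k² − 14k + 8)/(4k + 4)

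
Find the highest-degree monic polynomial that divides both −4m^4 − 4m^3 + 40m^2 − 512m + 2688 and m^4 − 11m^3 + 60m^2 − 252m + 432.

Euclidean algorithm in ℚ[m]:
  −4m^4 − 4m^3 + 40m^2 − 512m + 2688 = (−4)(m^4 − 11m^3 + 60m^2 − 252m + 432) + (−48m^3 + 280m^2 − 1520m + 4416)
  m^4 − 11m^3 + 60m^2 − 252m + 432 = (−(1/48)m + 31/288)(−48m^3 + 280m^2 − 1520m + 4416) + (−(65/36)m^2 + (65/18)m − 130/3)
  −48m^3 + 280m^2 − 1520m + 4416 = ((1728/65)m − 6624/65)(−(65/36)m^2 + (65/18)m − 130/3) + (0)
Last nonzero remainder: −(65/36)m^2 + (65/18)m − 130/3. Dividing through by −65/36 gives the monic gcd m^2 − 2m + 24.

m^2 − 2m + 24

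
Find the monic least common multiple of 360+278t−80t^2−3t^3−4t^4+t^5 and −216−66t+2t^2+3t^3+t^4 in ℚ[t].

1080+1194t+38t^2−89t^3−15t^4−t^5+t^6

Repeated division with remainder:
  t^5−4t^4−3t^3−80t^2+278t+360 = (t−7)(t^4+3t^3+2t^2−66t−216) + (16t^3+32t−1152)
  t^4+3t^3+2t^2−66t−216 = ((1/16)t+3/16)(16t^3+32t−1152) + (0)
Last nonzero remainder: 16t^3+32t−1152. Dividing through by 16 gives the monic gcd t^3+2t−72.
Then lcm(f, g) = f·g / gcd(f, g); expanding and making the result monic gives the answer.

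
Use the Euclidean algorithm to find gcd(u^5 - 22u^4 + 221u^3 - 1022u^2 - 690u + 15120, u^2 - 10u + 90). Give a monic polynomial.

u^2 - 10u + 90

Repeated division with remainder:
  u^5 - 22u^4 + 221u^3 - 1022u^2 - 690u + 15120 = (u^3 - 12u^2 + 11u + 168)(u^2 - 10u + 90) + (0)
The last nonzero remainder u^2 - 10u + 90 is already monic.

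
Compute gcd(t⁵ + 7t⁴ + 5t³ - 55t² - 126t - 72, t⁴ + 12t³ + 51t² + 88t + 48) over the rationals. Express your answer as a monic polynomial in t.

t³ + 8t² + 19t + 12

By polynomial division,
  t⁵ + 7t⁴ + 5t³ - 55t² - 126t - 72 = (t - 5)(t⁴ + 12t³ + 51t² + 88t + 48) + (14t³ + 112t² + 266t + 168)
  t⁴ + 12t³ + 51t² + 88t + 48 = ((1/14)t + 2/7)(14t³ + 112t² + 266t + 168) + (0)
Last nonzero remainder: 14t³ + 112t² + 266t + 168. Dividing through by 14 gives the monic gcd t³ + 8t² + 19t + 12.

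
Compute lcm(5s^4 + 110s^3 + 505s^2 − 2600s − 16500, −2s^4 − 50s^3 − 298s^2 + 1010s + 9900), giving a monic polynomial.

s^5 + 31s^4 + 299s^3 + 389s^2 − 7980s − 29700

Euclidean algorithm in ℚ[s]:
  5s^4 + 110s^3 + 505s^2 − 2600s − 16500 = (−5/2)(−2s^4 − 50s^3 − 298s^2 + 1010s + 9900) + (−15s^3 − 240s^2 − 75s + 8250)
  −2s^4 − 50s^3 − 298s^2 + 1010s + 9900 = ((2/15)s + 6/5)(−15s^3 − 240s^2 − 75s + 8250) + (0)
Last nonzero remainder: −15s^3 − 240s^2 − 75s + 8250. Dividing through by −15 gives the monic gcd s^3 + 16s^2 + 5s − 550.
Then lcm(f, g) = f·g / gcd(f, g); expanding and making the result monic gives the answer.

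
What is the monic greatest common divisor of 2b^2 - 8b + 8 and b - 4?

Apply the Euclidean algorithm:
  2b^2 - 8b + 8 = (2b)(b - 4) + (8)
  b - 4 = ((1/8)b - 1/2)(8) + (0)
The last nonzero remainder is the constant 8, so the polynomials are coprime and gcd = 1.

1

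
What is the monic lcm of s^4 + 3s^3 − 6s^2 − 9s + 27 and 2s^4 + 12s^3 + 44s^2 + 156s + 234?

s^6 + 3s^5 + 7s^4 + 30s^3 − 51s^2 − 117s + 351

Repeated division with remainder:
  s^4 + 3s^3 − 6s^2 − 9s + 27 = (1/2)(2s^4 + 12s^3 + 44s^2 + 156s + 234) + (−3s^3 − 28s^2 − 87s − 90)
  2s^4 + 12s^3 + 44s^2 + 156s + 234 = (−(2/3)s + 20/9)(−3s^3 − 28s^2 − 87s − 90) + ((434/9)s^2 + (868/3)s + 434)
  −3s^3 − 28s^2 − 87s − 90 = (−(27/434)s − 45/217)((434/9)s^2 + (868/3)s + 434) + (0)
Last nonzero remainder: (434/9)s^2 + (868/3)s + 434. Dividing through by 434/9 gives the monic gcd s^2 + 6s + 9.
Then lcm(f, g) = f·g / gcd(f, g); expanding and making the result monic gives the answer.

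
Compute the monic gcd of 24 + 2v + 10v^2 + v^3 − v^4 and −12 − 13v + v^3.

Repeated division with remainder:
  −v^4 + v^3 + 10v^2 + 2v + 24 = (−v + 1)(v^3 − 13v − 12) + (−3v^2 + 3v + 36)
  v^3 − 13v − 12 = (−(1/3)v − 1/3)(−3v^2 + 3v + 36) + (0)
Last nonzero remainder: −3v^2 + 3v + 36. Dividing through by −3 gives the monic gcd v^2 − v − 12.

−12 − v + v^2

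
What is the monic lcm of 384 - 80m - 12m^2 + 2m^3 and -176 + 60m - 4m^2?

-2112 + 632m + 26m^2 - 17m^3 + m^4

Repeated division with remainder:
  2m^3 - 12m^2 - 80m + 384 = (-(1/2)m - 9/2)(-4m^2 + 60m - 176) + (102m - 408)
  -4m^2 + 60m - 176 = (-(2/51)m + 22/51)(102m - 408) + (0)
Last nonzero remainder: 102m - 408. Dividing through by 102 gives the monic gcd m - 4.
Then lcm(f, g) = f·g / gcd(f, g); expanding and making the result monic gives the answer.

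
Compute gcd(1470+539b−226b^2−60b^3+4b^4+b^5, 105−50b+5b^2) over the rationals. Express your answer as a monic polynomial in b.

Repeated division with remainder:
  b^5+4b^4−60b^3−226b^2+539b+1470 = ((1/5)b^3+(14/5)b^2+(59/5)b+14)(5b^2−50b+105) + (0)
Last nonzero remainder: 5b^2−50b+105. Dividing through by 5 gives the monic gcd b^2−10b+21.

21−10b+b^2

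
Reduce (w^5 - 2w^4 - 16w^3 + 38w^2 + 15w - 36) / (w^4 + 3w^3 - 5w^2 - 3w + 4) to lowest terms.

(w^2 - 6w + 9)/(w - 1)

Euclidean algorithm in ℚ[w]:
  w^5 - 2w^4 - 16w^3 + 38w^2 + 15w - 36 = (w - 5)(w^4 + 3w^3 - 5w^2 - 3w + 4) + (4w^3 + 16w^2 - 4w - 16)
  w^4 + 3w^3 - 5w^2 - 3w + 4 = ((1/4)w - 1/4)(4w^3 + 16w^2 - 4w - 16) + (0)
Last nonzero remainder: 4w^3 + 16w^2 - 4w - 16. Dividing through by 4 gives the monic gcd w^3 + 4w^2 - w - 4.
Cancel w^3 + 4w^2 - w - 4 from numerator and denominator to get the reduced form.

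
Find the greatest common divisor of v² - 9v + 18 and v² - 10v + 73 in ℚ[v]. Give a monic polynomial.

Repeated division with remainder:
  v² - 9v + 18 = (v² - 10v + 73) + (v - 55)
  v² - 10v + 73 = (v + 45)(v - 55) + (2548)
  v - 55 = ((1/2548)v - 55/2548)(2548) + (0)
The last nonzero remainder is the constant 2548, so the polynomials are coprime and gcd = 1.

1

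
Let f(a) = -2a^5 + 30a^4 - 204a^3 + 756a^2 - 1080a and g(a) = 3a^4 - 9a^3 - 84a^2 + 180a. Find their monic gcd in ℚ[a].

a^2 - 6a

Repeated division with remainder:
  -2a^5 + 30a^4 - 204a^3 + 756a^2 - 1080a = (-(2/3)a + 8)(3a^4 - 9a^3 - 84a^2 + 180a) + (-188a^3 + 1548a^2 - 2520a)
  3a^4 - 9a^3 - 84a^2 + 180a = (-(3/188)a - 369/4418)(-188a^3 + 1548a^2 - 2520a) + ((11220/2209)a^2 - (67320/2209)a)
  -188a^3 + 1548a^2 - 2520a = (-(103823/2805)a + 15463/187)((11220/2209)a^2 - (67320/2209)a) + (0)
Last nonzero remainder: (11220/2209)a^2 - (67320/2209)a. Dividing through by 11220/2209 gives the monic gcd a^2 - 6a.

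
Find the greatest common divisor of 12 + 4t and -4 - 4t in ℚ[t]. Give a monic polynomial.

1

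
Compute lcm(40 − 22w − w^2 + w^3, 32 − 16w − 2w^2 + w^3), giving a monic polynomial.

160 − 48w − 26w^2 + 3w^3 + w^4

Apply the Euclidean algorithm:
  w^3 − w^2 − 22w + 40 = (w^3 − 2w^2 − 16w + 32) + (w^2 − 6w + 8)
  w^3 − 2w^2 − 16w + 32 = (w + 4)(w^2 − 6w + 8) + (0)
The last nonzero remainder w^2 − 6w + 8 is already monic.
Then lcm(f, g) = f·g / gcd(f, g); expanding and making the result monic gives the answer.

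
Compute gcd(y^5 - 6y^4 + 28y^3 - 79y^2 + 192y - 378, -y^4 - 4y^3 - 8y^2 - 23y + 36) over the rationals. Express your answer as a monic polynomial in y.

y^2 + y + 9

Repeated division with remainder:
  y^5 - 6y^4 + 28y^3 - 79y^2 + 192y - 378 = (-y + 10)(-y^4 - 4y^3 - 8y^2 - 23y + 36) + (60y^3 - 22y^2 + 458y - 738)
  -y^4 - 4y^3 - 8y^2 - 23y + 36 = (-(1/60)y - 131/1800)(60y^3 - 22y^2 + 458y - 738) + (-(1771/900)y^2 - (1771/900)y - 1771/100)
  60y^3 - 22y^2 + 458y - 738 = (-(54000/1771)y + 73800/1771)(-(1771/900)y^2 - (1771/900)y - 1771/100) + (0)
Last nonzero remainder: -(1771/900)y^2 - (1771/900)y - 1771/100. Dividing through by -1771/900 gives the monic gcd y^2 + y + 9.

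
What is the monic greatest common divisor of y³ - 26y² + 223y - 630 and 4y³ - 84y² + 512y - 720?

Apply the Euclidean algorithm:
  y³ - 26y² + 223y - 630 = (1/4)(4y³ - 84y² + 512y - 720) + (-5y² + 95y - 450)
  4y³ - 84y² + 512y - 720 = (-(4/5)y + 8/5)(-5y² + 95y - 450) + (0)
Last nonzero remainder: -5y² + 95y - 450. Dividing through by -5 gives the monic gcd y² - 19y + 90.

y² - 19y + 90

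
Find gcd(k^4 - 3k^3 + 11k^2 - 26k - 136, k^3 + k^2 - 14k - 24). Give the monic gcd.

By polynomial division,
  k^4 - 3k^3 + 11k^2 - 26k - 136 = (k - 4)(k^3 + k^2 - 14k - 24) + (29k^2 - 58k - 232)
  k^3 + k^2 - 14k - 24 = ((1/29)k + 3/29)(29k^2 - 58k - 232) + (0)
Last nonzero remainder: 29k^2 - 58k - 232. Dividing through by 29 gives the monic gcd k^2 - 2k - 8.

k^2 - 2k - 8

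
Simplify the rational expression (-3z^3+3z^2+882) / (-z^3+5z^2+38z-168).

(3z^2+18z+126)/(z^2+2z-24)

Repeated division with remainder:
  -3z^3+3z^2+882 = (3)(-z^3+5z^2+38z-168) + (-12z^2-114z+1386)
  -z^3+5z^2+38z-168 = ((1/12)z-29/24)(-12z^2-114z+1386) + (-(861/4)z+6027/4)
  -12z^2-114z+1386 = ((16/287)z+264/287)(-(861/4)z+6027/4) + (0)
Last nonzero remainder: -(861/4)z+6027/4. Dividing through by -861/4 gives the monic gcd z-7.
Cancel z-7 from numerator and denominator to get the reduced form.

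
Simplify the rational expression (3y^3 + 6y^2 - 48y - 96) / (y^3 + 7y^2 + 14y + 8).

Repeated division with remainder:
  3y^3 + 6y^2 - 48y - 96 = (3)(y^3 + 7y^2 + 14y + 8) + (-15y^2 - 90y - 120)
  y^3 + 7y^2 + 14y + 8 = (-(1/15)y - 1/15)(-15y^2 - 90y - 120) + (0)
Last nonzero remainder: -15y^2 - 90y - 120. Dividing through by -15 gives the monic gcd y^2 + 6y + 8.
Cancel y^2 + 6y + 8 from numerator and denominator to get the reduced form.

(3y - 12)/(y + 1)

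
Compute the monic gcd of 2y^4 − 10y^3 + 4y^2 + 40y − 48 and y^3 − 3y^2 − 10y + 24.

Repeated division with remainder:
  2y^4 − 10y^3 + 4y^2 + 40y − 48 = (2y − 4)(y^3 − 3y^2 − 10y + 24) + (12y^2 − 48y + 48)
  y^3 − 3y^2 − 10y + 24 = ((1/12)y + 1/12)(12y^2 − 48y + 48) + (−10y + 20)
  12y^2 − 48y + 48 = (−(6/5)y + 12/5)(−10y + 20) + (0)
Last nonzero remainder: −10y + 20. Dividing through by −10 gives the monic gcd y − 2.

y − 2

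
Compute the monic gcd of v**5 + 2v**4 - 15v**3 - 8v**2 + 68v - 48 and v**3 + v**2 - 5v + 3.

v**2 + 2v - 3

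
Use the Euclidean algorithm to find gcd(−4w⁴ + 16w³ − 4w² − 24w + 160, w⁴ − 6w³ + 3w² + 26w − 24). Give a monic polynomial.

Repeated division with remainder:
  −4w⁴ + 16w³ − 4w² − 24w + 160 = (−4)(w⁴ − 6w³ + 3w² + 26w − 24) + (−8w³ + 8w² + 80w + 64)
  w⁴ − 6w³ + 3w² + 26w − 24 = (−(1/8)w + 5/8)(−8w³ + 8w² + 80w + 64) + (8w² − 16w − 64)
  −8w³ + 8w² + 80w + 64 = (−w − 1)(8w² − 16w − 64) + (0)
Last nonzero remainder: 8w² − 16w − 64. Dividing through by 8 gives the monic gcd w² − 2w − 8.

w² − 2w − 8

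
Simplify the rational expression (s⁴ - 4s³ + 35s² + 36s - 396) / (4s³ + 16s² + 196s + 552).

Euclidean algorithm in ℚ[s]:
  s⁴ - 4s³ + 35s² + 36s - 396 = ((1/4)s - 2)(4s³ + 16s² + 196s + 552) + (18s² + 290s + 708)
  4s³ + 16s² + 196s + 552 = ((2/9)s - 218/81)(18s² + 290s + 708) + ((66352/81)s + 66352/27)
  18s² + 290s + 708 = ((729/33176)s + 4779/16588)((66352/81)s + 66352/27) + (0)
Last nonzero remainder: (66352/81)s + 66352/27. Dividing through by 66352/81 gives the monic gcd s + 3.
Cancel s + 3 from numerator and denominator to get the reduced form.

(s³ - 7s² + 56s - 132)/(4s² + 4s + 184)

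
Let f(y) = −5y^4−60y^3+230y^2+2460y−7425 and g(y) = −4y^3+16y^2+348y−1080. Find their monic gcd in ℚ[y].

Apply the Euclidean algorithm:
  −5y^4−60y^3+230y^2+2460y−7425 = ((5/4)y+20)(−4y^3+16y^2+348y−1080) + (−525y^2−3150y+14175)
  −4y^3+16y^2+348y−1080 = ((4/525)y−8/105)(−525y^2−3150y+14175) + (0)
Last nonzero remainder: −525y^2−3150y+14175. Dividing through by −525 gives the monic gcd y^2+6y−27.

y^2+6y−27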